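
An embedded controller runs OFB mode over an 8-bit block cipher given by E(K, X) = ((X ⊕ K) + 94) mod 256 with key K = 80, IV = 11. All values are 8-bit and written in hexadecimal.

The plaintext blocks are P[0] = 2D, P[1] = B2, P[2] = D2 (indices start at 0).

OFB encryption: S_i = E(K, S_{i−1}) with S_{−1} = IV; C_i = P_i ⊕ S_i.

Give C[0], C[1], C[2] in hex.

C[0]: S = E(K, 11) = 25; 2D ⊕ 25 = 08.
C[1]: S = E(K, 25) = 39; B2 ⊕ 39 = 8B.
C[2]: S = E(K, 39) = 4D; D2 ⊕ 4D = 9F.

C[0] = 08, C[1] = 8B, C[2] = 9F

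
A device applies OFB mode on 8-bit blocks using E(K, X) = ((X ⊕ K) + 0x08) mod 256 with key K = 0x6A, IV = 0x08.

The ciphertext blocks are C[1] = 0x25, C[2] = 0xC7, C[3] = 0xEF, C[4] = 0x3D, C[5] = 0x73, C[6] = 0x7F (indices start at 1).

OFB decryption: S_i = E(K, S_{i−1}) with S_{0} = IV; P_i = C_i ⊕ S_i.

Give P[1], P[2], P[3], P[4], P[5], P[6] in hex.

P[1] = 0x4F, P[2] = 0xCF, P[3] = 0x85, P[4] = 0x35, P[5] = 0x19, P[6] = 0x77

P[1]: S = E(K, 0x08) = 0x6A; 0x25 ⊕ 0x6A = 0x4F.
P[2]: S = E(K, 0x6A) = 0x08; 0xC7 ⊕ 0x08 = 0xCF.
P[3]: S = E(K, 0x08) = 0x6A; 0xEF ⊕ 0x6A = 0x85.
P[4]: S = E(K, 0x6A) = 0x08; 0x3D ⊕ 0x08 = 0x35.
P[5]: S = E(K, 0x08) = 0x6A; 0x73 ⊕ 0x6A = 0x19.
P[6]: S = E(K, 0x6A) = 0x08; 0x7F ⊕ 0x08 = 0x77.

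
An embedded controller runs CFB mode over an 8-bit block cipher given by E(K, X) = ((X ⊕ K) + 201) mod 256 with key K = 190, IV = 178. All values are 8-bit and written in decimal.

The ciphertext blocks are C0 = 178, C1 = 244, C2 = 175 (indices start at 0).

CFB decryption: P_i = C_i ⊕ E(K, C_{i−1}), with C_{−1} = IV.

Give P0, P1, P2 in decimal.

P0: E(K, 178) = 213; 178 ⊕ 213 = 103.
P1: E(K, 178) = 213; 244 ⊕ 213 = 33.
P2: E(K, 244) = 19; 175 ⊕ 19 = 188.

P0 = 103, P1 = 33, P2 = 188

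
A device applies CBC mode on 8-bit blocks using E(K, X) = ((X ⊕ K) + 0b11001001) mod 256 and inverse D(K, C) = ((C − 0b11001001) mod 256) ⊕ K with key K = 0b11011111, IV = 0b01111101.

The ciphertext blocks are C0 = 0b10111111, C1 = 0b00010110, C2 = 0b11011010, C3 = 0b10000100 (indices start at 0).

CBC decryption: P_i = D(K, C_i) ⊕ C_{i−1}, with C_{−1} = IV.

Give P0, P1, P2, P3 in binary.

P0: D(K, 0b10111111) = 0b00101001; 0b00101001 ⊕ 0b01111101 = 0b01010100.
P1: D(K, 0b00010110) = 0b10010010; 0b10010010 ⊕ 0b10111111 = 0b00101101.
P2: D(K, 0b11011010) = 0b11001110; 0b11001110 ⊕ 0b00010110 = 0b11011000.
P3: D(K, 0b10000100) = 0b01100100; 0b01100100 ⊕ 0b11011010 = 0b10111110.

P0 = 0b01010100, P1 = 0b00101101, P2 = 0b11011000, P3 = 0b10111110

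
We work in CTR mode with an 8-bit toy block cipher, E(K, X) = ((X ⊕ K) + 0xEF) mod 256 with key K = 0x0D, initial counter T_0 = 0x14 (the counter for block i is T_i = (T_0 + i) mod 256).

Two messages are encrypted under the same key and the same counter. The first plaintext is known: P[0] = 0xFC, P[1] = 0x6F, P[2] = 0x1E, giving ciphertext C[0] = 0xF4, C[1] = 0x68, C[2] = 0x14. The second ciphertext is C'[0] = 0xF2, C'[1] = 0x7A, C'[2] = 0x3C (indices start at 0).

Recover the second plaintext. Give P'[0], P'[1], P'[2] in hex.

P'[0] = 0xFA, P'[1] = 0x7D, P'[2] = 0x36

In CTR with a reused counter, both messages share the same keystream S_i, so C_i ⊕ C'_i = P_i ⊕ P'_i and thus P'_i = P_i ⊕ C_i ⊕ C'_i.
P'[0]: 0xFC ⊕ 0xF4 ⊕ 0xF2 = 0xFA.
P'[1]: 0x6F ⊕ 0x68 ⊕ 0x7A = 0x7D.
P'[2]: 0x1E ⊕ 0x14 ⊕ 0x3C = 0x36.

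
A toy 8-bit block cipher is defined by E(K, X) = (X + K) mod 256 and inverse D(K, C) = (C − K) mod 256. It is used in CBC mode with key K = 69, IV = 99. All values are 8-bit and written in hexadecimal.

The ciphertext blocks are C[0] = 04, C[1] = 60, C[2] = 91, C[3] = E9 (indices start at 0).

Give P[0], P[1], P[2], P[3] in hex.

CBC decryption: P_i = D(K, C_i) ⊕ C_{i−1}, with C_{−1} = IV.
P[0]: D(K, 04) = 9B; 9B ⊕ 99 = 02.
P[1]: D(K, 60) = F7; F7 ⊕ 04 = F3.
P[2]: D(K, 91) = 28; 28 ⊕ 60 = 48.
P[3]: D(K, E9) = 80; 80 ⊕ 91 = 11.

P[0] = 02, P[1] = F3, P[2] = 48, P[3] = 11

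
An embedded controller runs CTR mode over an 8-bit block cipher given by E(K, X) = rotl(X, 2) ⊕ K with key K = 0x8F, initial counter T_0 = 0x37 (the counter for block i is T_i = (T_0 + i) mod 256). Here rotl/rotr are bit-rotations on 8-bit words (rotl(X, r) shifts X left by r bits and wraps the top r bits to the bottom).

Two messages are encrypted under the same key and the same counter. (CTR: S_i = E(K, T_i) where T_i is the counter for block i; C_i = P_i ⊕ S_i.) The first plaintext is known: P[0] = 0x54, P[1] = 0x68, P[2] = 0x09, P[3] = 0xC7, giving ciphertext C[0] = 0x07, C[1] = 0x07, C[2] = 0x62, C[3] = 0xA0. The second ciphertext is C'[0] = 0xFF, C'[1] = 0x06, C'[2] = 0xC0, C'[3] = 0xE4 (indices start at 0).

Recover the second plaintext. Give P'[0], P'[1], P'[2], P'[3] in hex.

P'[0] = 0xAC, P'[1] = 0x69, P'[2] = 0xAB, P'[3] = 0x83

In CTR with a reused counter, both messages share the same keystream S_i, so C_i ⊕ C'_i = P_i ⊕ P'_i and thus P'_i = P_i ⊕ C_i ⊕ C'_i.
P'[0]: 0x54 ⊕ 0x07 ⊕ 0xFF = 0xAC.
P'[1]: 0x68 ⊕ 0x07 ⊕ 0x06 = 0x69.
P'[2]: 0x09 ⊕ 0x62 ⊕ 0xC0 = 0xAB.
P'[3]: 0xC7 ⊕ 0xA0 ⊕ 0xE4 = 0x83.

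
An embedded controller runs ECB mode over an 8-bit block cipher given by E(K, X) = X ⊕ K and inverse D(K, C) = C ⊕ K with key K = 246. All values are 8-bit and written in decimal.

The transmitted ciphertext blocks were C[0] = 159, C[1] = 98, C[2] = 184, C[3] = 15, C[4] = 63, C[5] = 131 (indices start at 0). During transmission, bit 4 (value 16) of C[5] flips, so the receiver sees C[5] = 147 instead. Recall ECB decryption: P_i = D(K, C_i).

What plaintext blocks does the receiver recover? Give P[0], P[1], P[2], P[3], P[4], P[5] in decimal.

Only C[5] changed, to 147. In ECB, a change in C_i affects only P_i. Decrypting the received ciphertext:
P[0]: D(K, 159) = 105.
P[1]: D(K, 98) = 148.
P[2]: D(K, 184) = 78.
P[3]: D(K, 15) = 249.
P[4]: D(K, 63) = 201.
P[5]: D(K, 147) = 101.
Blocks that differ from the original plaintext: P[5].

P[0] = 105, P[1] = 148, P[2] = 78, P[3] = 249, P[4] = 201, P[5] = 101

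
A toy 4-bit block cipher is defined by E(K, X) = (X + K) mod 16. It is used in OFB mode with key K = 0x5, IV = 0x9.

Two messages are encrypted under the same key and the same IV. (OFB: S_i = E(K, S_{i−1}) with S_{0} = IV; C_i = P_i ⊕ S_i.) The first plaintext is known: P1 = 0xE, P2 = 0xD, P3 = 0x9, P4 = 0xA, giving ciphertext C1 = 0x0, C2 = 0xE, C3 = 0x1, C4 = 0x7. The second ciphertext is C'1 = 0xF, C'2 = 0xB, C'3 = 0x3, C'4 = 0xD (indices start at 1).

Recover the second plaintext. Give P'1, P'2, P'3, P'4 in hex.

In OFB with a reused IV, both messages share the same keystream S_i, so C_i ⊕ C'_i = P_i ⊕ P'_i and thus P'_i = P_i ⊕ C_i ⊕ C'_i.
P'1: 0xE ⊕ 0x0 ⊕ 0xF = 0x1.
P'2: 0xD ⊕ 0xE ⊕ 0xB = 0x8.
P'3: 0x9 ⊕ 0x1 ⊕ 0x3 = 0xB.
P'4: 0xA ⊕ 0x7 ⊕ 0xD = 0x0.

P'1 = 0x1, P'2 = 0x8, P'3 = 0xB, P'4 = 0x0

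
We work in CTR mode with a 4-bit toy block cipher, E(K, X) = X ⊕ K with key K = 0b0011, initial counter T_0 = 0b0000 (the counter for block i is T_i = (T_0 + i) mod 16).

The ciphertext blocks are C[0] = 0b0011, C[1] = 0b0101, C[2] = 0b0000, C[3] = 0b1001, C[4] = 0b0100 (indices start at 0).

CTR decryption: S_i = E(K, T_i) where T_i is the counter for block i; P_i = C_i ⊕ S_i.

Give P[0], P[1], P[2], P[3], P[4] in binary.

P[0]: T = 0b0000, S = E(K, T) = 0b0011; 0b0011 ⊕ 0b0011 = 0b0000.
P[1]: T = 0b0001, S = E(K, T) = 0b0010; 0b0101 ⊕ 0b0010 = 0b0111.
P[2]: T = 0b0010, S = E(K, T) = 0b0001; 0b0000 ⊕ 0b0001 = 0b0001.
P[3]: T = 0b0011, S = E(K, T) = 0b0000; 0b1001 ⊕ 0b0000 = 0b1001.
P[4]: T = 0b0100, S = E(K, T) = 0b0111; 0b0100 ⊕ 0b0111 = 0b0011.

P[0] = 0b0000, P[1] = 0b0111, P[2] = 0b0001, P[3] = 0b1001, P[4] = 0b0011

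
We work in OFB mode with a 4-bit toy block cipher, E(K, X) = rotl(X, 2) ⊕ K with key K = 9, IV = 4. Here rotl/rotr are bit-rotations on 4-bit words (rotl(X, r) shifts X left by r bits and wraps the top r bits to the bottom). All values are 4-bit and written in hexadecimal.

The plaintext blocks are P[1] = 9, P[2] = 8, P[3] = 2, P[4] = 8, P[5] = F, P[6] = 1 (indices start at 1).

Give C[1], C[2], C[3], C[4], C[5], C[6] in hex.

OFB encryption: S_i = E(K, S_{i−1}) with S_{0} = IV; C_i = P_i ⊕ S_i.
C[1]: S = E(K, 4) = 8; 9 ⊕ 8 = 1.
C[2]: S = E(K, 8) = B; 8 ⊕ B = 3.
C[3]: S = E(K, B) = 7; 2 ⊕ 7 = 5.
C[4]: S = E(K, 7) = 4; 8 ⊕ 4 = C.
C[5]: S = E(K, 4) = 8; F ⊕ 8 = 7.
C[6]: S = E(K, 8) = B; 1 ⊕ B = A.

C[1] = 1, C[2] = 3, C[3] = 5, C[4] = C, C[5] = 7, C[6] = A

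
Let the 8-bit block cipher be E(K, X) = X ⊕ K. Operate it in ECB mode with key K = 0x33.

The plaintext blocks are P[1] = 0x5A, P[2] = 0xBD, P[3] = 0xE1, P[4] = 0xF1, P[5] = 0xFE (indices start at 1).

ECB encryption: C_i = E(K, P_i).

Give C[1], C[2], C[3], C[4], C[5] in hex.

C[1]: E(K, 0x5A) = 0x69.
C[2]: E(K, 0xBD) = 0x8E.
C[3]: E(K, 0xE1) = 0xD2.
C[4]: E(K, 0xF1) = 0xC2.
C[5]: E(K, 0xFE) = 0xCD.

C[1] = 0x69, C[2] = 0x8E, C[3] = 0xD2, C[4] = 0xC2, C[5] = 0xCD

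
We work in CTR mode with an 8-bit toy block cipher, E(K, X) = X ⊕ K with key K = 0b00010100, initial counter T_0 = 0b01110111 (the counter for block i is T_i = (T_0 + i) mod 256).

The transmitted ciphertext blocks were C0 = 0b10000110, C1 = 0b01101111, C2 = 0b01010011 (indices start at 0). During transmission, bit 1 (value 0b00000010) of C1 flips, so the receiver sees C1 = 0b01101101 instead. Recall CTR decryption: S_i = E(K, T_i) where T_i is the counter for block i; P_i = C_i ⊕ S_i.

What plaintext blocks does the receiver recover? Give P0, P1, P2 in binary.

P0 = 0b11100101, P1 = 0b00000001, P2 = 0b00111110

Only C1 changed, to 0b01101101. In CTR, a change in C_i flips the same bit in P_i only; the keystream is unaffected. Decrypting the received ciphertext:
P0: T = 0b01110111, S = E(K, T) = 0b01100011; 0b10000110 ⊕ 0b01100011 = 0b11100101.
P1: T = 0b01111000, S = E(K, T) = 0b01101100; 0b01101101 ⊕ 0b01101100 = 0b00000001.
P2: T = 0b01111001, S = E(K, T) = 0b01101101; 0b01010011 ⊕ 0b01101101 = 0b00111110.
Blocks that differ from the original plaintext: P1.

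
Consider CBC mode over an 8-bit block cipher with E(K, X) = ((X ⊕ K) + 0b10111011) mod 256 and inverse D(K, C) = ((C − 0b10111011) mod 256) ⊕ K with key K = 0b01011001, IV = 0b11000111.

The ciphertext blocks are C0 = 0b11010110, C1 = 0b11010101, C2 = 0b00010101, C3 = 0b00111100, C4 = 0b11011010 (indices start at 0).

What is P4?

CBC decryption: P_i = D(K, C_i) ⊕ C_{i−1}, with C_{−1} = IV.
P4: D(K, 0b11011010) = 0b01000110; 0b01000110 ⊕ 0b00111100 = 0b01111010.

P4 = 0b01111010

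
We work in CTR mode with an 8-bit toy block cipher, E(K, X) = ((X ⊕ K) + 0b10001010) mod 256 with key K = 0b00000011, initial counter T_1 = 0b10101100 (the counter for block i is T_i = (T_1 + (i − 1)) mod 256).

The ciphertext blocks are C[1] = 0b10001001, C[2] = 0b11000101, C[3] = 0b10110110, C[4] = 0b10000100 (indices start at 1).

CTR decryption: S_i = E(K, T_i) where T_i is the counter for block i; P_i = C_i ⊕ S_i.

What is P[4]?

P[4]: T = 0b10101111, S = E(K, T) = 0b00110110; 0b10000100 ⊕ 0b00110110 = 0b10110010.

P[4] = 0b10110010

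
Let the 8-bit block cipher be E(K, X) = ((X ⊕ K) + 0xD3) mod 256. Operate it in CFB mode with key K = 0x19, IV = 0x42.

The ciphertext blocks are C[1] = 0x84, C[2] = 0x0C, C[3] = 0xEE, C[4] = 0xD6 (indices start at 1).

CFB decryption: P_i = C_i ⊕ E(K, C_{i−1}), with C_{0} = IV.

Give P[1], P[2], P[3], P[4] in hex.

P[1] = 0xAA, P[2] = 0x7C, P[3] = 0x06, P[4] = 0x1C

P[1]: E(K, 0x42) = 0x2E; 0x84 ⊕ 0x2E = 0xAA.
P[2]: E(K, 0x84) = 0x70; 0x0C ⊕ 0x70 = 0x7C.
P[3]: E(K, 0x0C) = 0xE8; 0xEE ⊕ 0xE8 = 0x06.
P[4]: E(K, 0xEE) = 0xCA; 0xD6 ⊕ 0xCA = 0x1C.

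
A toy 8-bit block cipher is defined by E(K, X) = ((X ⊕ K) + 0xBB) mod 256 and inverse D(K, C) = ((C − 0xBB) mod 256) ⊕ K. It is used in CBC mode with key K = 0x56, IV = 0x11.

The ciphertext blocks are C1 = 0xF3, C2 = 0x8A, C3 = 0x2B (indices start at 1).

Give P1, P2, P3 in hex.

CBC decryption: P_i = D(K, C_i) ⊕ C_{i−1}, with C_{0} = IV.
P1: D(K, 0xF3) = 0x6E; 0x6E ⊕ 0x11 = 0x7F.
P2: D(K, 0x8A) = 0x99; 0x99 ⊕ 0xF3 = 0x6A.
P3: D(K, 0x2B) = 0x26; 0x26 ⊕ 0x8A = 0xAC.

P1 = 0x7F, P2 = 0x6A, P3 = 0xAC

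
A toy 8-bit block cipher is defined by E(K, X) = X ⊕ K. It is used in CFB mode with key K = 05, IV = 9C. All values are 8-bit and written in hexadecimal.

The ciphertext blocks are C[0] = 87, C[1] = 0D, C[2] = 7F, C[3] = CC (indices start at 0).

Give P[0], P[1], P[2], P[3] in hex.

CFB decryption: P_i = C_i ⊕ E(K, C_{i−1}), with C_{−1} = IV.
P[0]: E(K, 9C) = 99; 87 ⊕ 99 = 1E.
P[1]: E(K, 87) = 82; 0D ⊕ 82 = 8F.
P[2]: E(K, 0D) = 08; 7F ⊕ 08 = 77.
P[3]: E(K, 7F) = 7A; CC ⊕ 7A = B6.

P[0] = 1E, P[1] = 8F, P[2] = 77, P[3] = B6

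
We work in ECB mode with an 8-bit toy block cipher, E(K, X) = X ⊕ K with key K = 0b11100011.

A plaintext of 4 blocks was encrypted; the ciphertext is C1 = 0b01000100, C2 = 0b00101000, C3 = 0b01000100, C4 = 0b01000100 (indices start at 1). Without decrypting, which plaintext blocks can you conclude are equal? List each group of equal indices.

P1 = P3 = P4

ECB encrypts each block independently with the same key, so equal ciphertext blocks imply equal plaintext blocks.
C1 = C3 = C4 = 0b01000100, so P1 = P3 = P4.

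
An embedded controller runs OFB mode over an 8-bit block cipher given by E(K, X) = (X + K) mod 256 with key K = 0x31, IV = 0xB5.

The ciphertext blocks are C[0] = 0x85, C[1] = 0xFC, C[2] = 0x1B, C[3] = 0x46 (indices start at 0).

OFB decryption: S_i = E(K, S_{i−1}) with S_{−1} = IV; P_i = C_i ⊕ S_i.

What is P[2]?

P[0]: S = E(K, 0xB5) = 0xE6; 0x85 ⊕ 0xE6 = 0x63.
P[1]: S = E(K, 0xE6) = 0x17; 0xFC ⊕ 0x17 = 0xEB.
P[2]: S = E(K, 0x17) = 0x48; 0x1B ⊕ 0x48 = 0x53.

P[2] = 0x53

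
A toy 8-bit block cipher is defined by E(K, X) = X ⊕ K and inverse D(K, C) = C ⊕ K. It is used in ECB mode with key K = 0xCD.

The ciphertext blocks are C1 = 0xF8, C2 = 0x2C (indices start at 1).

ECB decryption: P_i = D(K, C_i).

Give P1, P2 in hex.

P1 = 0x35, P2 = 0xE1

P1: D(K, 0xF8) = 0x35.
P2: D(K, 0x2C) = 0xE1.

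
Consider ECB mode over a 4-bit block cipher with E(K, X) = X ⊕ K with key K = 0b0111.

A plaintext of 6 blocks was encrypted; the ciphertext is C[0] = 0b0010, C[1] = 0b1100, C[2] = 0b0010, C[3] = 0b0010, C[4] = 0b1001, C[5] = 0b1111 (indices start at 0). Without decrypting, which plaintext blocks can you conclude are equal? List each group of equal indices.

ECB encrypts each block independently with the same key, so equal ciphertext blocks imply equal plaintext blocks.
C[0] = C[2] = C[3] = 0b0010, so P[0] = P[2] = P[3].

P[0] = P[2] = P[3]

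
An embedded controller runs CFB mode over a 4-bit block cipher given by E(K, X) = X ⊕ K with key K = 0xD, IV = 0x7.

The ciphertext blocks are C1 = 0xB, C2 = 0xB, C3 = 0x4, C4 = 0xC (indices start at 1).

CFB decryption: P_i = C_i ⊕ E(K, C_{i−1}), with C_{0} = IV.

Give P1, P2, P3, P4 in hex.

P1: E(K, 0x7) = 0xA; 0xB ⊕ 0xA = 0x1.
P2: E(K, 0xB) = 0x6; 0xB ⊕ 0x6 = 0xD.
P3: E(K, 0xB) = 0x6; 0x4 ⊕ 0x6 = 0x2.
P4: E(K, 0x4) = 0x9; 0xC ⊕ 0x9 = 0x5.

P1 = 0x1, P2 = 0xD, P3 = 0x2, P4 = 0x5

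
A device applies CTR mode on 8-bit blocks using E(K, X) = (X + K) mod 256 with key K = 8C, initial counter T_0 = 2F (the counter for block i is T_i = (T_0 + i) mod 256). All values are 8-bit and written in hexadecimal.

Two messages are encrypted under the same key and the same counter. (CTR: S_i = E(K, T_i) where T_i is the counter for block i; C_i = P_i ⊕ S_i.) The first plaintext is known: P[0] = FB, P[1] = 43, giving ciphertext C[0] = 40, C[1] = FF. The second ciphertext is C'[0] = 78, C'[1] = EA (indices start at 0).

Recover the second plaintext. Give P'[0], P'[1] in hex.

In CTR with a reused counter, both messages share the same keystream S_i, so C_i ⊕ C'_i = P_i ⊕ P'_i and thus P'_i = P_i ⊕ C_i ⊕ C'_i.
P'[0]: FB ⊕ 40 ⊕ 78 = C3.
P'[1]: 43 ⊕ FF ⊕ EA = 56.

P'[0] = C3, P'[1] = 56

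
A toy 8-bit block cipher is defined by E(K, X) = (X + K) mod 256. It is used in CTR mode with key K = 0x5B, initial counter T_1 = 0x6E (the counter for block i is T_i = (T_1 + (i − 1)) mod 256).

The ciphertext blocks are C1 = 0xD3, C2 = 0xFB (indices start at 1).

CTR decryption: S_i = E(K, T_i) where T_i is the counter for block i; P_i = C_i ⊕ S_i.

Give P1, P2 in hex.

P1: T = 0x6E, S = E(K, T) = 0xC9; 0xD3 ⊕ 0xC9 = 0x1A.
P2: T = 0x6F, S = E(K, T) = 0xCA; 0xFB ⊕ 0xCA = 0x31.

P1 = 0x1A, P2 = 0x31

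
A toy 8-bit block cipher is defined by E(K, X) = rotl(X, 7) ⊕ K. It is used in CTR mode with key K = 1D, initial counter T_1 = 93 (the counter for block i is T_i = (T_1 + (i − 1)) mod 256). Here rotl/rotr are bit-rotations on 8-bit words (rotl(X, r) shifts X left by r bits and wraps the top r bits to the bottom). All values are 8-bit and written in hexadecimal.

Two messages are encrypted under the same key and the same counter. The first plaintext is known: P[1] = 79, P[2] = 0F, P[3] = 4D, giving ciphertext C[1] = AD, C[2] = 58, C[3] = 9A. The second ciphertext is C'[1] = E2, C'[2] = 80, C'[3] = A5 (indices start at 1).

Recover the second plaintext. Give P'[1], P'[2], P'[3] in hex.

In CTR with a reused counter, both messages share the same keystream S_i, so C_i ⊕ C'_i = P_i ⊕ P'_i and thus P'_i = P_i ⊕ C_i ⊕ C'_i.
P'[1]: 79 ⊕ AD ⊕ E2 = 36.
P'[2]: 0F ⊕ 58 ⊕ 80 = D7.
P'[3]: 4D ⊕ 9A ⊕ A5 = 72.

P'[1] = 36, P'[2] = D7, P'[3] = 72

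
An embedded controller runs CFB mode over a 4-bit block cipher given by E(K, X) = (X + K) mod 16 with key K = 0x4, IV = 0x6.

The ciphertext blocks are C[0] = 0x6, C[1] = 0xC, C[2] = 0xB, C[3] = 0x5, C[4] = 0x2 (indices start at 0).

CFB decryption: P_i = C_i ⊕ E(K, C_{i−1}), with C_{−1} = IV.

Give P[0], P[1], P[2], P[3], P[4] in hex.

P[0]: E(K, 0x6) = 0xA; 0x6 ⊕ 0xA = 0xC.
P[1]: E(K, 0x6) = 0xA; 0xC ⊕ 0xA = 0x6.
P[2]: E(K, 0xC) = 0x0; 0xB ⊕ 0x0 = 0xB.
P[3]: E(K, 0xB) = 0xF; 0x5 ⊕ 0xF = 0xA.
P[4]: E(K, 0x5) = 0x9; 0x2 ⊕ 0x9 = 0xB.

P[0] = 0xC, P[1] = 0x6, P[2] = 0xB, P[3] = 0xA, P[4] = 0xB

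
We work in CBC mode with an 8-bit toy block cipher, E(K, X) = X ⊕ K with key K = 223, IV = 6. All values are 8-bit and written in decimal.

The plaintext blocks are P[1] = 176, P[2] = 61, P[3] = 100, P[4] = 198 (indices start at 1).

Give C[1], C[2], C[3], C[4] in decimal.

CBC encryption: C_i = E(K, P_i ⊕ C_{i−1}), with C_{0} = IV.
C[1]: P[1] ⊕ 6 = 182; E(K, 182) = 105.
C[2]: P[2] ⊕ 105 = 84; E(K, 84) = 139.
C[3]: P[3] ⊕ 139 = 239; E(K, 239) = 48.
C[4]: P[4] ⊕ 48 = 246; E(K, 246) = 41.

C[1] = 105, C[2] = 139, C[3] = 48, C[4] = 41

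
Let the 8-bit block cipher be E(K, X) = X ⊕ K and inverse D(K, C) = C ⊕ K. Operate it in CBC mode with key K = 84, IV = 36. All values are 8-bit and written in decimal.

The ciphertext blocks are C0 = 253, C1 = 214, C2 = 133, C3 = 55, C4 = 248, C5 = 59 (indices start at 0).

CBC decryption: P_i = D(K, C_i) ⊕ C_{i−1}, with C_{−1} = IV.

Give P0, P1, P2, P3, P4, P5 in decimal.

P0 = 141, P1 = 127, P2 = 7, P3 = 230, P4 = 155, P5 = 151

P0: D(K, 253) = 169; 169 ⊕ 36 = 141.
P1: D(K, 214) = 130; 130 ⊕ 253 = 127.
P2: D(K, 133) = 209; 209 ⊕ 214 = 7.
P3: D(K, 55) = 99; 99 ⊕ 133 = 230.
P4: D(K, 248) = 172; 172 ⊕ 55 = 155.
P5: D(K, 59) = 111; 111 ⊕ 248 = 151.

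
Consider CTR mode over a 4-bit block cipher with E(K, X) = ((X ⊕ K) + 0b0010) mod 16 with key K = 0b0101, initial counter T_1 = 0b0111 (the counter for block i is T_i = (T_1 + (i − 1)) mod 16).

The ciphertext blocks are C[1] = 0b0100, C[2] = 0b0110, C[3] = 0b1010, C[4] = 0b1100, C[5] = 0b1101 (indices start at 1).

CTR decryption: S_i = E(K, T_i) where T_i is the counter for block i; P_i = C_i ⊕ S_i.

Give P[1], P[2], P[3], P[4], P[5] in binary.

P[1] = 0b0000, P[2] = 0b1001, P[3] = 0b0100, P[4] = 0b1101, P[5] = 0b1101

P[1]: T = 0b0111, S = E(K, T) = 0b0100; 0b0100 ⊕ 0b0100 = 0b0000.
P[2]: T = 0b1000, S = E(K, T) = 0b1111; 0b0110 ⊕ 0b1111 = 0b1001.
P[3]: T = 0b1001, S = E(K, T) = 0b1110; 0b1010 ⊕ 0b1110 = 0b0100.
P[4]: T = 0b1010, S = E(K, T) = 0b0001; 0b1100 ⊕ 0b0001 = 0b1101.
P[5]: T = 0b1011, S = E(K, T) = 0b0000; 0b1101 ⊕ 0b0000 = 0b1101.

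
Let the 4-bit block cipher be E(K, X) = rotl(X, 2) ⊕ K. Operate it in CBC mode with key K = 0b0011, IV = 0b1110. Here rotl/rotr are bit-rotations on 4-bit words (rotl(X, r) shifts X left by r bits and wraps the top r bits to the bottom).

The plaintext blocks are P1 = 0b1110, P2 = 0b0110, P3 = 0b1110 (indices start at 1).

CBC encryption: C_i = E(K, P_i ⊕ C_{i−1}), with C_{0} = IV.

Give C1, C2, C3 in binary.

C1 = 0b0011, C2 = 0b0110, C3 = 0b0001

C1: P1 ⊕ 0b1110 = 0b0000; E(K, 0b0000) = 0b0011.
C2: P2 ⊕ 0b0011 = 0b0101; E(K, 0b0101) = 0b0110.
C3: P3 ⊕ 0b0110 = 0b1000; E(K, 0b1000) = 0b0001.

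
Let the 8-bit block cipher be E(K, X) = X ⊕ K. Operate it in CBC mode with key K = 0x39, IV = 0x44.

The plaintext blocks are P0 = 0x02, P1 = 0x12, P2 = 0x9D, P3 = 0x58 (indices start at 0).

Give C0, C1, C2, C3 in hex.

CBC encryption: C_i = E(K, P_i ⊕ C_{i−1}), with C_{−1} = IV.
C0: P0 ⊕ 0x44 = 0x46; E(K, 0x46) = 0x7F.
C1: P1 ⊕ 0x7F = 0x6D; E(K, 0x6D) = 0x54.
C2: P2 ⊕ 0x54 = 0xC9; E(K, 0xC9) = 0xF0.
C3: P3 ⊕ 0xF0 = 0xA8; E(K, 0xA8) = 0x91.

C0 = 0x7F, C1 = 0x54, C2 = 0xF0, C3 = 0x91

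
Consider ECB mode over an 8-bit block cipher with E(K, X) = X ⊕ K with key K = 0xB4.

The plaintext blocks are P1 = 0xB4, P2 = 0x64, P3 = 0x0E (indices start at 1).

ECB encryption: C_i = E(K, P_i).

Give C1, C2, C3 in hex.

C1: E(K, 0xB4) = 0x00.
C2: E(K, 0x64) = 0xD0.
C3: E(K, 0x0E) = 0xBA.

C1 = 0x00, C2 = 0xD0, C3 = 0xBA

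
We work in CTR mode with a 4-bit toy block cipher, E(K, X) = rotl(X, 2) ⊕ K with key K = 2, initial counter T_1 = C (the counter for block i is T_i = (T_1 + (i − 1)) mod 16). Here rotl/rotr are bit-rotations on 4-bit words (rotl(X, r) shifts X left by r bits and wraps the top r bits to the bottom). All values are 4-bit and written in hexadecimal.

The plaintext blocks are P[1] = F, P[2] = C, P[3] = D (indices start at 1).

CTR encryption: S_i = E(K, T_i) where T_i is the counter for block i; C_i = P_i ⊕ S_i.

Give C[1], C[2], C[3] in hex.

C[1] = E, C[2] = 9, C[3] = 4

C[1]: T = C, S = E(K, T) = 1; F ⊕ 1 = E.
C[2]: T = D, S = E(K, T) = 5; C ⊕ 5 = 9.
C[3]: T = E, S = E(K, T) = 9; D ⊕ 9 = 4.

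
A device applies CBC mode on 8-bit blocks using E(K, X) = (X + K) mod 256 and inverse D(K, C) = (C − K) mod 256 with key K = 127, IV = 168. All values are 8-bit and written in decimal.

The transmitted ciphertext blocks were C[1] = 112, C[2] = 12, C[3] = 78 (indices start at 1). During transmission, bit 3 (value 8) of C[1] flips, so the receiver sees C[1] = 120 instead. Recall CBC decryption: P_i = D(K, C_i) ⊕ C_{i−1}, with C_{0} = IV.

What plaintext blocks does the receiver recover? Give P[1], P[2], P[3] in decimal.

P[1] = 81, P[2] = 245, P[3] = 195

Only C[1] changed, to 120. In CBC, a change in C_i garbles P_i and flips the same bit in P_{i+1}. Decrypting the received ciphertext:
P[1]: D(K, 120) = 249; 249 ⊕ 168 = 81.
P[2]: D(K, 12) = 141; 141 ⊕ 120 = 245.
P[3]: D(K, 78) = 207; 207 ⊕ 12 = 195.
Blocks that differ from the original plaintext: P[1], P[2].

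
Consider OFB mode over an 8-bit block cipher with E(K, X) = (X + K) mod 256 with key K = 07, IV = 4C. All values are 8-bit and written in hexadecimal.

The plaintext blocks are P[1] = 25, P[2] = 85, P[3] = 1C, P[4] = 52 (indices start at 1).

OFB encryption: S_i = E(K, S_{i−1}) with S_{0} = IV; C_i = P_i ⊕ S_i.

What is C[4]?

C[4] = 3A

C[1]: S = E(K, 4C) = 53; 25 ⊕ 53 = 76.
C[2]: S = E(K, 53) = 5A; 85 ⊕ 5A = DF.
C[3]: S = E(K, 5A) = 61; 1C ⊕ 61 = 7D.
C[4]: S = E(K, 61) = 68; 52 ⊕ 68 = 3A.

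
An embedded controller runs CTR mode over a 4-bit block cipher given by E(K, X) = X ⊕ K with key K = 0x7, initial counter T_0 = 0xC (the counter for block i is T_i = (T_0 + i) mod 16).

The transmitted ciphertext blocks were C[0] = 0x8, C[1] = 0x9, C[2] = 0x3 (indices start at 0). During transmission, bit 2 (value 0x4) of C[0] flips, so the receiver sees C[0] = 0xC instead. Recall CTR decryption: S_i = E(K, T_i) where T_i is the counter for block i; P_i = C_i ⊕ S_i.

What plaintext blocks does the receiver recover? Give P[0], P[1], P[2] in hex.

P[0] = 0x7, P[1] = 0x3, P[2] = 0xA

Only C[0] changed, to 0xC. In CTR, a change in C_i flips the same bit in P_i only; the keystream is unaffected. Decrypting the received ciphertext:
P[0]: T = 0xC, S = E(K, T) = 0xB; 0xC ⊕ 0xB = 0x7.
P[1]: T = 0xD, S = E(K, T) = 0xA; 0x9 ⊕ 0xA = 0x3.
P[2]: T = 0xE, S = E(K, T) = 0x9; 0x3 ⊕ 0x9 = 0xA.
Blocks that differ from the original plaintext: P[0].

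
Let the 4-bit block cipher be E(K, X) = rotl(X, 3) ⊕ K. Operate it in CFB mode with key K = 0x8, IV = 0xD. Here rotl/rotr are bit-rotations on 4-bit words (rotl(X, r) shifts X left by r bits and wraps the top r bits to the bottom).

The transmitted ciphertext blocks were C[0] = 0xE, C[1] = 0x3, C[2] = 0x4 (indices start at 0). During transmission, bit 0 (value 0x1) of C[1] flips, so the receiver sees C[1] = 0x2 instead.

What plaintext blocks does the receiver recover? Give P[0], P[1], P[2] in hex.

CFB decryption: P_i = C_i ⊕ E(K, C_{i−1}), with C_{−1} = IV.
Only C[1] changed, to 0x2. In CFB, a change in C_i flips the same bit in P_i and garbles P_{i+1}. Decrypting the received ciphertext:
P[0]: E(K, 0xD) = 0x6; 0xE ⊕ 0x6 = 0x8.
P[1]: E(K, 0xE) = 0xF; 0x2 ⊕ 0xF = 0xD.
P[2]: E(K, 0x2) = 0x9; 0x4 ⊕ 0x9 = 0xD.
Blocks that differ from the original plaintext: P[1], P[2].

P[0] = 0x8, P[1] = 0xD, P[2] = 0xD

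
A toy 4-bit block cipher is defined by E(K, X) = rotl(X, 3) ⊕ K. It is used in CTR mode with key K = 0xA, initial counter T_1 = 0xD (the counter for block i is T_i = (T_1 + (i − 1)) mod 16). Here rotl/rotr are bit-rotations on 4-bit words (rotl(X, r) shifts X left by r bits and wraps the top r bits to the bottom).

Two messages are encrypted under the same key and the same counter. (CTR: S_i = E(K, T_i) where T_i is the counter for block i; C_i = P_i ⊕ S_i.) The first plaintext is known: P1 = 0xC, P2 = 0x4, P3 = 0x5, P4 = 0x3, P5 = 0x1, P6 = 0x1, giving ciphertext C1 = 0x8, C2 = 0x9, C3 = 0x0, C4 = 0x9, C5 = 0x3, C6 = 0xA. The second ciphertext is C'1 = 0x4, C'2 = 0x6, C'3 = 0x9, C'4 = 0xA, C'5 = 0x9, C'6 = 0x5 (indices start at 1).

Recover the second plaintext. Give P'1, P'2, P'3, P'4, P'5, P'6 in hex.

In CTR with a reused counter, both messages share the same keystream S_i, so C_i ⊕ C'_i = P_i ⊕ P'_i and thus P'_i = P_i ⊕ C_i ⊕ C'_i.
P'1: 0xC ⊕ 0x8 ⊕ 0x4 = 0x0.
P'2: 0x4 ⊕ 0x9 ⊕ 0x6 = 0xB.
P'3: 0x5 ⊕ 0x0 ⊕ 0x9 = 0xC.
P'4: 0x3 ⊕ 0x9 ⊕ 0xA = 0x0.
P'5: 0x1 ⊕ 0x3 ⊕ 0x9 = 0xB.
P'6: 0x1 ⊕ 0xA ⊕ 0x5 = 0xE.

P'1 = 0x0, P'2 = 0xB, P'3 = 0xC, P'4 = 0x0, P'5 = 0xB, P'6 = 0xE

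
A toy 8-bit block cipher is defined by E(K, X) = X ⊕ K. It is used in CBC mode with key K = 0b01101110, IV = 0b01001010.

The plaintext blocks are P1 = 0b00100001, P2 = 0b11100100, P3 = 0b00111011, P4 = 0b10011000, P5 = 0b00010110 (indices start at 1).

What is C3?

C3 = 0b11011010

CBC encryption: C_i = E(K, P_i ⊕ C_{i−1}), with C_{0} = IV.
C1: P1 ⊕ 0b01001010 = 0b01101011; E(K, 0b01101011) = 0b00000101.
C2: P2 ⊕ 0b00000101 = 0b11100001; E(K, 0b11100001) = 0b10001111.
C3: P3 ⊕ 0b10001111 = 0b10110100; E(K, 0b10110100) = 0b11011010.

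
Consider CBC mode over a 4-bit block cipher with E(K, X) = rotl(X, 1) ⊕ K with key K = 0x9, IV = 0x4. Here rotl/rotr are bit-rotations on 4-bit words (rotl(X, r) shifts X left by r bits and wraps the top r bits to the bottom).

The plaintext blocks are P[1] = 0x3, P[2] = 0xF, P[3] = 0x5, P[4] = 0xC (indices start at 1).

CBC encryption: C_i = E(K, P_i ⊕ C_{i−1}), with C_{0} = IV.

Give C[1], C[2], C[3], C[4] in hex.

C[1]: P[1] ⊕ 0x4 = 0x7; E(K, 0x7) = 0x7.
C[2]: P[2] ⊕ 0x7 = 0x8; E(K, 0x8) = 0x8.
C[3]: P[3] ⊕ 0x8 = 0xD; E(K, 0xD) = 0x2.
C[4]: P[4] ⊕ 0x2 = 0xE; E(K, 0xE) = 0x4.

C[1] = 0x7, C[2] = 0x8, C[3] = 0x2, C[4] = 0x4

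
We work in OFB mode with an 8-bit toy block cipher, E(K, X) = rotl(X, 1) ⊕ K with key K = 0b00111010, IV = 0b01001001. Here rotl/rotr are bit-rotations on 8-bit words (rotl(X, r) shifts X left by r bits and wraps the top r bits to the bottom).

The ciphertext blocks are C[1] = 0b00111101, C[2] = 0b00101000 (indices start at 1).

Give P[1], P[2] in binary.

OFB decryption: S_i = E(K, S_{i−1}) with S_{0} = IV; P_i = C_i ⊕ S_i.
P[1]: S = E(K, 0b01001001) = 0b10101000; 0b00111101 ⊕ 0b10101000 = 0b10010101.
P[2]: S = E(K, 0b10101000) = 0b01101011; 0b00101000 ⊕ 0b01101011 = 0b01000011.

P[1] = 0b10010101, P[2] = 0b01000011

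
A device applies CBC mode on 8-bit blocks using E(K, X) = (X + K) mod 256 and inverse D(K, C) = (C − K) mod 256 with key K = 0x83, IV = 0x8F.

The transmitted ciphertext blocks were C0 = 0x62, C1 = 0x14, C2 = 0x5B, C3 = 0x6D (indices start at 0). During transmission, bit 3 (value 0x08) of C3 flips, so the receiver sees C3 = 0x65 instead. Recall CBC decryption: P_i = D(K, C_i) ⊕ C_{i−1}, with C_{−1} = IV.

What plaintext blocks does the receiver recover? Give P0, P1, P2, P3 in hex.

P0 = 0x50, P1 = 0xF3, P2 = 0xCC, P3 = 0xB9

Only C3 changed, to 0x65. In CBC, a change in C_i garbles P_i and flips the same bit in P_{i+1}. Decrypting the received ciphertext:
P0: D(K, 0x62) = 0xDF; 0xDF ⊕ 0x8F = 0x50.
P1: D(K, 0x14) = 0x91; 0x91 ⊕ 0x62 = 0xF3.
P2: D(K, 0x5B) = 0xD8; 0xD8 ⊕ 0x14 = 0xCC.
P3: D(K, 0x65) = 0xE2; 0xE2 ⊕ 0x5B = 0xB9.
Blocks that differ from the original plaintext: P3.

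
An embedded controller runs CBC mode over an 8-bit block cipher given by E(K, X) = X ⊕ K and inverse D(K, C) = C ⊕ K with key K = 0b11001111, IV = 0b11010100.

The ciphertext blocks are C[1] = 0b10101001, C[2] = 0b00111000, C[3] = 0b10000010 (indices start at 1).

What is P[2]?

P[2] = 0b01011110

CBC decryption: P_i = D(K, C_i) ⊕ C_{i−1}, with C_{0} = IV.
P[2]: D(K, 0b00111000) = 0b11110111; 0b11110111 ⊕ 0b10101001 = 0b01011110.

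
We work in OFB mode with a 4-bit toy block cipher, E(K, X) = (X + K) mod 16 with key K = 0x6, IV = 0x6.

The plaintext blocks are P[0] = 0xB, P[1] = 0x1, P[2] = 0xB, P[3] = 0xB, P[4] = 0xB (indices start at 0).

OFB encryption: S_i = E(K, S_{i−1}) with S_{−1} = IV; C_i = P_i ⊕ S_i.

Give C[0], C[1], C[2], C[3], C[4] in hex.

C[0] = 0x7, C[1] = 0x3, C[2] = 0x3, C[3] = 0x5, C[4] = 0xF

C[0]: S = E(K, 0x6) = 0xC; 0xB ⊕ 0xC = 0x7.
C[1]: S = E(K, 0xC) = 0x2; 0x1 ⊕ 0x2 = 0x3.
C[2]: S = E(K, 0x2) = 0x8; 0xB ⊕ 0x8 = 0x3.
C[3]: S = E(K, 0x8) = 0xE; 0xB ⊕ 0xE = 0x5.
C[4]: S = E(K, 0xE) = 0x4; 0xB ⊕ 0x4 = 0xF.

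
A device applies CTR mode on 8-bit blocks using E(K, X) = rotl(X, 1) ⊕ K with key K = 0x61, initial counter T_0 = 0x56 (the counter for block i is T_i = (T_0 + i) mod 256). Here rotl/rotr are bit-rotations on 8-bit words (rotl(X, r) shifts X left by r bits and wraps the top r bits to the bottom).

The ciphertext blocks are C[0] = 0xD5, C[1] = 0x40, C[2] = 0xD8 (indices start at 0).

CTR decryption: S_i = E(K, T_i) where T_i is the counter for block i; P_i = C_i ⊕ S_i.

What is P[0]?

P[0] = 0x18

P[0]: T = 0x56, S = E(K, T) = 0xCD; 0xD5 ⊕ 0xCD = 0x18.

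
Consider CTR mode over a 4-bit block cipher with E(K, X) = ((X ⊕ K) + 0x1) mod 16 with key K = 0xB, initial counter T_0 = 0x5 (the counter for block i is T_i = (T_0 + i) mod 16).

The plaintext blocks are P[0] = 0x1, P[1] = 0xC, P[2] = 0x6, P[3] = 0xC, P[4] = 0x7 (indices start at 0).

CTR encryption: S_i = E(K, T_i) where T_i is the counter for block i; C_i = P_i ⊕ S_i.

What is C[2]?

C[0]: T = 0x5, S = E(K, T) = 0xF; 0x1 ⊕ 0xF = 0xE.
C[1]: T = 0x6, S = E(K, T) = 0xE; 0xC ⊕ 0xE = 0x2.
C[2]: T = 0x7, S = E(K, T) = 0xD; 0x6 ⊕ 0xD = 0xB.

C[2] = 0xB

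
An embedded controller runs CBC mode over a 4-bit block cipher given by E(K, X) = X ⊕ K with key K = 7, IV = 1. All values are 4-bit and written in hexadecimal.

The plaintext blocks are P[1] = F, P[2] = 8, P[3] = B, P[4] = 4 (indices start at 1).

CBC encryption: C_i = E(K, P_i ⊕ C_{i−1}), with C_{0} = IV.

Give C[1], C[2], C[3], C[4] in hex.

C[1]: P[1] ⊕ 1 = E; E(K, E) = 9.
C[2]: P[2] ⊕ 9 = 1; E(K, 1) = 6.
C[3]: P[3] ⊕ 6 = D; E(K, D) = A.
C[4]: P[4] ⊕ A = E; E(K, E) = 9.

C[1] = 9, C[2] = 6, C[3] = A, C[4] = 9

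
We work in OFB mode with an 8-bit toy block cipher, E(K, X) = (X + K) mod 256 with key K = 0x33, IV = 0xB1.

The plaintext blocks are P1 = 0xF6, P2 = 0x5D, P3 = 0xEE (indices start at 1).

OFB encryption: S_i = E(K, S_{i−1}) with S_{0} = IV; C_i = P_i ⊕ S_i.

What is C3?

C3 = 0xA4

C1: S = E(K, 0xB1) = 0xE4; 0xF6 ⊕ 0xE4 = 0x12.
C2: S = E(K, 0xE4) = 0x17; 0x5D ⊕ 0x17 = 0x4A.
C3: S = E(K, 0x17) = 0x4A; 0xEE ⊕ 0x4A = 0xA4.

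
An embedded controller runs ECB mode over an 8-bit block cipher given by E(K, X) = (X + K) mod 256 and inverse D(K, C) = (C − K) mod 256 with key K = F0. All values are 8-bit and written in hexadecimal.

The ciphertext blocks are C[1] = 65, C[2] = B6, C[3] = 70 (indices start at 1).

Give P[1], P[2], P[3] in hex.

ECB decryption: P_i = D(K, C_i).
P[1]: D(K, 65) = 75.
P[2]: D(K, B6) = C6.
P[3]: D(K, 70) = 80.

P[1] = 75, P[2] = C6, P[3] = 80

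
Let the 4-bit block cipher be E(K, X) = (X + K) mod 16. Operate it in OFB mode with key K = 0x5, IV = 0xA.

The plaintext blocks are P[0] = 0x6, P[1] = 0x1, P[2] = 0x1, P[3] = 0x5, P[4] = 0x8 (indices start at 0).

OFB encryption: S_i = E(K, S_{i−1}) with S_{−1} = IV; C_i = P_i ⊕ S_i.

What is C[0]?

C[0] = 0x9

C[0]: S = E(K, 0xA) = 0xF; 0x6 ⊕ 0xF = 0x9.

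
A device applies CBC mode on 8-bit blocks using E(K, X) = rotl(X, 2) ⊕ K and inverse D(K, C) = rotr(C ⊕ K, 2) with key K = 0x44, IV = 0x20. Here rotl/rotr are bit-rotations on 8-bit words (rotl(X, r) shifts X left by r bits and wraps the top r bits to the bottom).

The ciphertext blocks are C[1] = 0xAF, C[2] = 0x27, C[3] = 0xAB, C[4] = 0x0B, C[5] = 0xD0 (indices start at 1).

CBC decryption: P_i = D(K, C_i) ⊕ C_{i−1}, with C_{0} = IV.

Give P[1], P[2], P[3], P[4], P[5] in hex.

P[1] = 0xDA, P[2] = 0x77, P[3] = 0xDC, P[4] = 0x78, P[5] = 0x2E

P[1]: D(K, 0xAF) = 0xFA; 0xFA ⊕ 0x20 = 0xDA.
P[2]: D(K, 0x27) = 0xD8; 0xD8 ⊕ 0xAF = 0x77.
P[3]: D(K, 0xAB) = 0xFB; 0xFB ⊕ 0x27 = 0xDC.
P[4]: D(K, 0x0B) = 0xD3; 0xD3 ⊕ 0xAB = 0x78.
P[5]: D(K, 0xD0) = 0x25; 0x25 ⊕ 0x0B = 0x2E.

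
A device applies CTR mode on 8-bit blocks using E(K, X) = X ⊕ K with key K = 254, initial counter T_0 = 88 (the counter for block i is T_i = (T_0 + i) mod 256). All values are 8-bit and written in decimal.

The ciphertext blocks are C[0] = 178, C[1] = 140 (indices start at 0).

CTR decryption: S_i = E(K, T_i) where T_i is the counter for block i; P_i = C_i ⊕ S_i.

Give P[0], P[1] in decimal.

P[0] = 20, P[1] = 43

P[0]: T = 88, S = E(K, T) = 166; 178 ⊕ 166 = 20.
P[1]: T = 89, S = E(K, T) = 167; 140 ⊕ 167 = 43.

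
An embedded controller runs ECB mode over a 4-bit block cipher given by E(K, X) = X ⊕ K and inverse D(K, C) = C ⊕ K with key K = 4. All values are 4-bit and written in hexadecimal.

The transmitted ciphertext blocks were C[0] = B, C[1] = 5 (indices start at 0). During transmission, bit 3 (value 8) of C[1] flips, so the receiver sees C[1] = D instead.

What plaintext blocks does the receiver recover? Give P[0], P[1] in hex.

ECB decryption: P_i = D(K, C_i).
Only C[1] changed, to D. In ECB, a change in C_i affects only P_i. Decrypting the received ciphertext:
P[0]: D(K, B) = F.
P[1]: D(K, D) = 9.
Blocks that differ from the original plaintext: P[1].

P[0] = F, P[1] = 9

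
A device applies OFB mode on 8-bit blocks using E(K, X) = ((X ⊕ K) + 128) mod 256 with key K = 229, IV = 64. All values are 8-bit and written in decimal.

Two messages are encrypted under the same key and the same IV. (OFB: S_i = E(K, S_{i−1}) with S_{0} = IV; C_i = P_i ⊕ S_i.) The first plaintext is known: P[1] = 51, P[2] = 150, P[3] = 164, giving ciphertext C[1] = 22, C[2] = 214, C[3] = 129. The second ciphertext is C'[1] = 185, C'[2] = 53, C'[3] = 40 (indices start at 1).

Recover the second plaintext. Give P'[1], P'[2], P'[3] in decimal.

In OFB with a reused IV, both messages share the same keystream S_i, so C_i ⊕ C'_i = P_i ⊕ P'_i and thus P'_i = P_i ⊕ C_i ⊕ C'_i.
P'[1]: 51 ⊕ 22 ⊕ 185 = 156.
P'[2]: 150 ⊕ 214 ⊕ 53 = 117.
P'[3]: 164 ⊕ 129 ⊕ 40 = 13.

P'[1] = 156, P'[2] = 117, P'[3] = 13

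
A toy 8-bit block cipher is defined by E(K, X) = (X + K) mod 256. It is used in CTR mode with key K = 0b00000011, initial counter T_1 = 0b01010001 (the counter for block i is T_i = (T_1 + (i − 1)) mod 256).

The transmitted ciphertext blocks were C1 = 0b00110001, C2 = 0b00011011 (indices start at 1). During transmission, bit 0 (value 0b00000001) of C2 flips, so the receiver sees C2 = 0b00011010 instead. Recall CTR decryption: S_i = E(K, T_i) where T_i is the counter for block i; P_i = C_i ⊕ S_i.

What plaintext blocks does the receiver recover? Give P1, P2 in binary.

P1 = 0b01100101, P2 = 0b01001111

Only C2 changed, to 0b00011010. In CTR, a change in C_i flips the same bit in P_i only; the keystream is unaffected. Decrypting the received ciphertext:
P1: T = 0b01010001, S = E(K, T) = 0b01010100; 0b00110001 ⊕ 0b01010100 = 0b01100101.
P2: T = 0b01010010, S = E(K, T) = 0b01010101; 0b00011010 ⊕ 0b01010101 = 0b01001111.
Blocks that differ from the original plaintext: P2.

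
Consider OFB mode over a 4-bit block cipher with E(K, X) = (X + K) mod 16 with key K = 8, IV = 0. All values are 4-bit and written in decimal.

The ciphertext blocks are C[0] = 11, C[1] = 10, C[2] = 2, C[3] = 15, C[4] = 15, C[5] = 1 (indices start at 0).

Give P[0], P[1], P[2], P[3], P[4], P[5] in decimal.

P[0] = 3, P[1] = 10, P[2] = 10, P[3] = 15, P[4] = 7, P[5] = 1

OFB decryption: S_i = E(K, S_{i−1}) with S_{−1} = IV; P_i = C_i ⊕ S_i.
P[0]: S = E(K, 0) = 8; 11 ⊕ 8 = 3.
P[1]: S = E(K, 8) = 0; 10 ⊕ 0 = 10.
P[2]: S = E(K, 0) = 8; 2 ⊕ 8 = 10.
P[3]: S = E(K, 8) = 0; 15 ⊕ 0 = 15.
P[4]: S = E(K, 0) = 8; 15 ⊕ 8 = 7.
P[5]: S = E(K, 8) = 0; 1 ⊕ 0 = 1.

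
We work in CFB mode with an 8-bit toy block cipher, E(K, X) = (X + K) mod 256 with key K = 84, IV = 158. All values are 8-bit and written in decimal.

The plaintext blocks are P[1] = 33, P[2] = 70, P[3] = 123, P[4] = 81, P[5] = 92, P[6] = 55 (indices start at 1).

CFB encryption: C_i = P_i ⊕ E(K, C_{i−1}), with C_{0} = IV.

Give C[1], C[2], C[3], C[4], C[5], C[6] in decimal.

C[1] = 211, C[2] = 97, C[3] = 206, C[4] = 115, C[5] = 155, C[6] = 216

C[1]: E(K, 158) = 242; 33 ⊕ 242 = 211.
C[2]: E(K, 211) = 39; 70 ⊕ 39 = 97.
C[3]: E(K, 97) = 181; 123 ⊕ 181 = 206.
C[4]: E(K, 206) = 34; 81 ⊕ 34 = 115.
C[5]: E(K, 115) = 199; 92 ⊕ 199 = 155.
C[6]: E(K, 155) = 239; 55 ⊕ 239 = 216.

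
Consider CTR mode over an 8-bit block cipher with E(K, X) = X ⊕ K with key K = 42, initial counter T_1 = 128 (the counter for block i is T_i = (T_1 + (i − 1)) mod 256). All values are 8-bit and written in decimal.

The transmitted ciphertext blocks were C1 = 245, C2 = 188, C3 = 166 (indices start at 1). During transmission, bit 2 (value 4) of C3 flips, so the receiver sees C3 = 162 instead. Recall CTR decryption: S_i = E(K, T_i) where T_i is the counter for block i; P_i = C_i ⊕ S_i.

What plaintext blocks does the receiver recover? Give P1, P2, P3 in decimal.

P1 = 95, P2 = 23, P3 = 10

Only C3 changed, to 162. In CTR, a change in C_i flips the same bit in P_i only; the keystream is unaffected. Decrypting the received ciphertext:
P1: T = 128, S = E(K, T) = 170; 245 ⊕ 170 = 95.
P2: T = 129, S = E(K, T) = 171; 188 ⊕ 171 = 23.
P3: T = 130, S = E(K, T) = 168; 162 ⊕ 168 = 10.
Blocks that differ from the original plaintext: P3.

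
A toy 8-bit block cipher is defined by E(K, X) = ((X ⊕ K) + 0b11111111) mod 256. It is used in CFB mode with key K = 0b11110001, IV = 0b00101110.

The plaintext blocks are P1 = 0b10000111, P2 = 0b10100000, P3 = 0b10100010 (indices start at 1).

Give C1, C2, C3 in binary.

C1 = 0b01011001, C2 = 0b00000111, C3 = 0b01010111

CFB encryption: C_i = P_i ⊕ E(K, C_{i−1}), with C_{0} = IV.
C1: E(K, 0b00101110) = 0b11011110; 0b10000111 ⊕ 0b11011110 = 0b01011001.
C2: E(K, 0b01011001) = 0b10100111; 0b10100000 ⊕ 0b10100111 = 0b00000111.
C3: E(K, 0b00000111) = 0b11110101; 0b10100010 ⊕ 0b11110101 = 0b01010111.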